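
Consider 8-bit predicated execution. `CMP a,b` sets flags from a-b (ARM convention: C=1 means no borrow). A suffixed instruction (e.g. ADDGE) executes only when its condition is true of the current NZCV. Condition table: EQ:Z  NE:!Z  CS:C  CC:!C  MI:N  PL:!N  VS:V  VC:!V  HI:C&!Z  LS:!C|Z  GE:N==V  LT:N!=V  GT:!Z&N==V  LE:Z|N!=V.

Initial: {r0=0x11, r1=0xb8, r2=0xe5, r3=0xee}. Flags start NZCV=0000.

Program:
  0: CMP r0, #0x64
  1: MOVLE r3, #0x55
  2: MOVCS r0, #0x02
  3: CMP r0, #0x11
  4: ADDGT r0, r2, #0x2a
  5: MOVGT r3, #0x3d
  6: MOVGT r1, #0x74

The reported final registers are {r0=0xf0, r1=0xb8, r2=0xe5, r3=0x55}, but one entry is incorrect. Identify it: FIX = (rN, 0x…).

FIX = (r0, 0x11)

[0] flags=1000 → (cmp)
[1] flags=1000 LE?T → r3=0x55
[2] flags=1000 CS?F → skip
[3] flags=0110 → (cmp)
[4] flags=0110 GT?F → skip
[5] flags=0110 GT?F → skip
[6] flags=0110 GT?F → skip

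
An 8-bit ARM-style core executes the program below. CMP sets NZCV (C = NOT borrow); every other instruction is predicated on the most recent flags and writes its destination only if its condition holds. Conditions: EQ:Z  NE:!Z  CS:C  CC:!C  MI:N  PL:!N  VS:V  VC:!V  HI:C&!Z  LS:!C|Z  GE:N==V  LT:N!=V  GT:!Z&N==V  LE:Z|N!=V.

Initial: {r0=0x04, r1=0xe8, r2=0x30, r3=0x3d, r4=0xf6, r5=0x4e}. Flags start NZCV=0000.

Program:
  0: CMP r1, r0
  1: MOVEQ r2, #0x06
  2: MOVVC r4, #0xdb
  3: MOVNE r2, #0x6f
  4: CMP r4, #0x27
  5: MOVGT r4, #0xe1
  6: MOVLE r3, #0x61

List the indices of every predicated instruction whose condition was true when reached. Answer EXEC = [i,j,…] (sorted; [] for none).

[0] flags=1010 → (cmp)
[1] flags=1010 EQ?F → skip
[2] flags=1010 VC?T → r4=0xdb
[3] flags=1010 NE?T → r2=0x6f
[4] flags=1010 → (cmp)
[5] flags=1010 GT?F → skip
[6] flags=1010 LE?T → r3=0x61

EXEC = [2,3,6]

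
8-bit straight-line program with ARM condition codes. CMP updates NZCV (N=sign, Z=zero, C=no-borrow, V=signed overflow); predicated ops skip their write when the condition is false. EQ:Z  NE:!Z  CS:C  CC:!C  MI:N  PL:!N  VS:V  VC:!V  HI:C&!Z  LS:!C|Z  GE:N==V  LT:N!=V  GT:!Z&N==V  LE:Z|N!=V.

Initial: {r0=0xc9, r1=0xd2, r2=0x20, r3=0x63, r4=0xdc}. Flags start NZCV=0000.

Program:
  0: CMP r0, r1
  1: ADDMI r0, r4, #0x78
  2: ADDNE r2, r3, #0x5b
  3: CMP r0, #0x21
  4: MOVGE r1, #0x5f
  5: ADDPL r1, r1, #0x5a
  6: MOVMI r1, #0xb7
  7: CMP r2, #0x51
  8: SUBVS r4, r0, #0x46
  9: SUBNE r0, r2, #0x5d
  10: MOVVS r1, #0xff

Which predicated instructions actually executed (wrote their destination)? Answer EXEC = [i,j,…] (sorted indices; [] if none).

EXEC = [1,2,4,5,8,9,10]

[0] flags=1000 → (cmp)
[1] flags=1000 MI?T → r0=0x54
[2] flags=1000 NE?T → r2=0xbe
[3] flags=0010 → (cmp)
[4] flags=0010 GE?T → r1=0x5f
[5] flags=0010 PL?T → r1=0xb9
[6] flags=0010 MI?F → skip
[7] flags=0011 → (cmp)
[8] flags=0011 VS?T → r4=0x0e
[9] flags=0011 NE?T → r0=0x61
[10] flags=0011 VS?T → r1=0xff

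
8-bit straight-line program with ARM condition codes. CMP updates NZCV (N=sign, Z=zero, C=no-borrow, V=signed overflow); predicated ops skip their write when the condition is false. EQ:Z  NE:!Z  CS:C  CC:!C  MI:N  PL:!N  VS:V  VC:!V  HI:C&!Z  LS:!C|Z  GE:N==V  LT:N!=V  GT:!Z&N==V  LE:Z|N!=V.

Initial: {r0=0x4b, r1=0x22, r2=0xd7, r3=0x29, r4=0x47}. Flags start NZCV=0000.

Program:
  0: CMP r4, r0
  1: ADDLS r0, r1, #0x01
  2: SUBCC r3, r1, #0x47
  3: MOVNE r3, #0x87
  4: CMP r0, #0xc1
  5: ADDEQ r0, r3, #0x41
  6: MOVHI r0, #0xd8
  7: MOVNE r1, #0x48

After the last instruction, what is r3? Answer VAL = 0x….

VAL = 0x87

0: ✓ CMP  NZCV=1000
1: ✓ ADDLS  r0←0x23
2: ✓ SUBCC  r3←0xdb
3: ✓ MOVNE  r3←0x87
4: ✓ CMP  NZCV=0000
5: · ADDEQ
6: · MOVHI
7: ✓ MOVNE  r1←0x48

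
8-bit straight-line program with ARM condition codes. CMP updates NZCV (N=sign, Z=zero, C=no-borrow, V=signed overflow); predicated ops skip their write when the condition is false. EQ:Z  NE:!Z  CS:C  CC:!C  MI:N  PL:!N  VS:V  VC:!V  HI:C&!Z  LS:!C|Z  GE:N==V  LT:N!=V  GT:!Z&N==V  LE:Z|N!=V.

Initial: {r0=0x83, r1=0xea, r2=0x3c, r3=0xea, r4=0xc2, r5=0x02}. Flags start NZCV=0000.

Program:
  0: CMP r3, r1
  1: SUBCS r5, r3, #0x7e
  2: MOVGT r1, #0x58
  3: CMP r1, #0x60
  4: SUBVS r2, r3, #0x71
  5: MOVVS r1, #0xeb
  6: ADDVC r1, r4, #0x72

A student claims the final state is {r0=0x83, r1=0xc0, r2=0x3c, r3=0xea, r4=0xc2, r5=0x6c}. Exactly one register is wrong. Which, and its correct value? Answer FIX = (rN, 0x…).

FIX = (r1, 0x34)

0: ✓ CMP  NZCV=0110
1: ✓ SUBCS  r5←0x6c
2: · MOVGT
3: ✓ CMP  NZCV=1010
4: · SUBVS
5: · MOVVS
6: ✓ ADDVC  r1←0x34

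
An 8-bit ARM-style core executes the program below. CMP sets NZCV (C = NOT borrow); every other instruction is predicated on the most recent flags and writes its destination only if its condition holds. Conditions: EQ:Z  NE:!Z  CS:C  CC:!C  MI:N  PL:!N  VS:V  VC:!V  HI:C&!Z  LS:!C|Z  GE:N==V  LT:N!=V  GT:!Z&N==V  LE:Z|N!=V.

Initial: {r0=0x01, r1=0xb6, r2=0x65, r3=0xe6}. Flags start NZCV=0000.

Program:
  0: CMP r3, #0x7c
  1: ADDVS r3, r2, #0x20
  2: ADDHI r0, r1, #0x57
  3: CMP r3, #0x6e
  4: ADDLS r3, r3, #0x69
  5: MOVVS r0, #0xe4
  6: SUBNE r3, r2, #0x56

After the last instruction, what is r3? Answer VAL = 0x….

[0] flags=0011 → (cmp)
[1] flags=0011 VS?T → r3=0x85
[2] flags=0011 HI?T → r0=0x0d
[3] flags=0011 → (cmp)
[4] flags=0011 LS?F → skip
[5] flags=0011 VS?T → r0=0xe4
[6] flags=0011 NE?T → r3=0x0f

VAL = 0x0f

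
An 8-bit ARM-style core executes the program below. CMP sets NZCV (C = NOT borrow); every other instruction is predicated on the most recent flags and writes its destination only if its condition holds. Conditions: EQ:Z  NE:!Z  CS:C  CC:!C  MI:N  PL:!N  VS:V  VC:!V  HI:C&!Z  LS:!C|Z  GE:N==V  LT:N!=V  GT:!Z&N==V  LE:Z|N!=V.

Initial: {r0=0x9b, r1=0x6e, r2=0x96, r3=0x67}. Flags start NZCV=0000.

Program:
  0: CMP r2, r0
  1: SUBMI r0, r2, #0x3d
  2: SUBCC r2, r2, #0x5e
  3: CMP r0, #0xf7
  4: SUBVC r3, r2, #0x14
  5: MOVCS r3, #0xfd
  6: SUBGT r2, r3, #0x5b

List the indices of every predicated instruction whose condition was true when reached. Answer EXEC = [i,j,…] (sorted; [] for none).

EXEC = [1,2,4,6]

0: ✓ CMP  NZCV=1000
1: ✓ SUBMI  r0←0x59
2: ✓ SUBCC  r2←0x38
3: ✓ CMP  NZCV=0000
4: ✓ SUBVC  r3←0x24
5: · MOVCS
6: ✓ SUBGT  r2←0xc9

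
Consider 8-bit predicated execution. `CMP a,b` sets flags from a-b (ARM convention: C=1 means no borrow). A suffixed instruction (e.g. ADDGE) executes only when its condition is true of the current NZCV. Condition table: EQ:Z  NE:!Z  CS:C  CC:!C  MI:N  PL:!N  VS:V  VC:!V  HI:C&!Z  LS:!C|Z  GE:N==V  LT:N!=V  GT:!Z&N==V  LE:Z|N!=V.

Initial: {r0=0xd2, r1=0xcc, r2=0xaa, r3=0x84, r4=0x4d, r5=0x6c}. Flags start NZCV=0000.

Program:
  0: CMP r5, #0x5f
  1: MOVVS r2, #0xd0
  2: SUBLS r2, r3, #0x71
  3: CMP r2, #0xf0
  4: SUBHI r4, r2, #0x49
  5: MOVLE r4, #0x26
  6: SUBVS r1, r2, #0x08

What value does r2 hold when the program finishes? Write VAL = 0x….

[0] flags=0010 → (cmp)
[1] flags=0010 VS?F → skip
[2] flags=0010 LS?F → skip
[3] flags=1000 → (cmp)
[4] flags=1000 HI?F → skip
[5] flags=1000 LE?T → r4=0x26
[6] flags=1000 VS?F → skip

VAL = 0xaa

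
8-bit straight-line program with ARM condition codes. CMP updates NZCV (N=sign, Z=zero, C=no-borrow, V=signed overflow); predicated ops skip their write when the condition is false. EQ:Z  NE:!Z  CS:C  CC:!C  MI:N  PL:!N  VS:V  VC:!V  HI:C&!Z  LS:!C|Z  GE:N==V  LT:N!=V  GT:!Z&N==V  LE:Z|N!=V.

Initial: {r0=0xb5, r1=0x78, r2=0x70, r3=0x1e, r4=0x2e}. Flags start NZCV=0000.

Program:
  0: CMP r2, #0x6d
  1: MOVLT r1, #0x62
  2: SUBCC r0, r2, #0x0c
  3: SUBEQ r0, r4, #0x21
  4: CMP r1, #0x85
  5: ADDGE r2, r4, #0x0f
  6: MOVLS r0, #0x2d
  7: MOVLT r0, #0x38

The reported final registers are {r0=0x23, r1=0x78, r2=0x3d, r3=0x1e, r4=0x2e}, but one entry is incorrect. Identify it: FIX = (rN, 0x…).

0: ✓ CMP  NZCV=0010
1: · MOVLT
2: · SUBCC
3: · SUBEQ
4: ✓ CMP  NZCV=1001
5: ✓ ADDGE  r2←0x3d
6: ✓ MOVLS  r0←0x2d
7: · MOVLT

FIX = (r0, 0x2d)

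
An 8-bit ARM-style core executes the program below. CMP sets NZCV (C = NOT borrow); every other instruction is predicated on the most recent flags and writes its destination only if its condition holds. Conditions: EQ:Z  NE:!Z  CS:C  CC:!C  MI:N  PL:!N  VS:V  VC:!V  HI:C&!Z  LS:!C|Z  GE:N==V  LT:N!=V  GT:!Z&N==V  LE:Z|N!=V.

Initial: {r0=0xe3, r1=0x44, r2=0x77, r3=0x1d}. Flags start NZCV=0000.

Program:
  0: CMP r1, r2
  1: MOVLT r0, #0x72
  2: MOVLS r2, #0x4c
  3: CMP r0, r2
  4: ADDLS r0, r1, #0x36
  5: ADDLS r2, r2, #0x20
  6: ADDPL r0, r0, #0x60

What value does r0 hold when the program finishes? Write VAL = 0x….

0: ✓ CMP  NZCV=1000
1: ✓ MOVLT  r0←0x72
2: ✓ MOVLS  r2←0x4c
3: ✓ CMP  NZCV=0010
4: · ADDLS
5: · ADDLS
6: ✓ ADDPL  r0←0xd2

VAL = 0xd2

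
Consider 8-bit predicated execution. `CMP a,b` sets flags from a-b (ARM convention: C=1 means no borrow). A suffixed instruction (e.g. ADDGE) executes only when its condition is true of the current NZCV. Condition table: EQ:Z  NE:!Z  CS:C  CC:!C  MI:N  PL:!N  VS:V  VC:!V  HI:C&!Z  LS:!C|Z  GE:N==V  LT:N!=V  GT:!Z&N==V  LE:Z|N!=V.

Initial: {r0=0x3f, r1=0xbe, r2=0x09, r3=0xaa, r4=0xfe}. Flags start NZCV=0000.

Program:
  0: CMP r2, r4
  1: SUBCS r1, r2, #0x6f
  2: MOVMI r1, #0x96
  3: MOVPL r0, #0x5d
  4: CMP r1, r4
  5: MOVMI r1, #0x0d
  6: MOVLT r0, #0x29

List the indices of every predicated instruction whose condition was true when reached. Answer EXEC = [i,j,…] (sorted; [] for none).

0: ✓ CMP  NZCV=0000
1: · SUBCS
2: · MOVMI
3: ✓ MOVPL  r0←0x5d
4: ✓ CMP  NZCV=1000
5: ✓ MOVMI  r1←0x0d
6: ✓ MOVLT  r0←0x29

EXEC = [3,5,6]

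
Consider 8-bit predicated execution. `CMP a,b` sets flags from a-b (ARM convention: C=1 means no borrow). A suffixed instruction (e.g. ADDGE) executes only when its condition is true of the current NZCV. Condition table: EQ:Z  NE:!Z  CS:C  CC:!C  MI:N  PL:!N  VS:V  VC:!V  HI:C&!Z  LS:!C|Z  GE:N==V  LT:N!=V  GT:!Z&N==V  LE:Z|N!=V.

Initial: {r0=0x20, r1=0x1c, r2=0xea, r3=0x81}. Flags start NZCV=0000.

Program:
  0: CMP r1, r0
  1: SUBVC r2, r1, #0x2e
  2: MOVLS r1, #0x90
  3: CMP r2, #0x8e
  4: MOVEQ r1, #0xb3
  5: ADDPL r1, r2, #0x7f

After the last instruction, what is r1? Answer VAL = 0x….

VAL = 0x6d

0: ✓ CMP  NZCV=1000
1: ✓ SUBVC  r2←0xee
2: ✓ MOVLS  r1←0x90
3: ✓ CMP  NZCV=0010
4: · MOVEQ
5: ✓ ADDPL  r1←0x6d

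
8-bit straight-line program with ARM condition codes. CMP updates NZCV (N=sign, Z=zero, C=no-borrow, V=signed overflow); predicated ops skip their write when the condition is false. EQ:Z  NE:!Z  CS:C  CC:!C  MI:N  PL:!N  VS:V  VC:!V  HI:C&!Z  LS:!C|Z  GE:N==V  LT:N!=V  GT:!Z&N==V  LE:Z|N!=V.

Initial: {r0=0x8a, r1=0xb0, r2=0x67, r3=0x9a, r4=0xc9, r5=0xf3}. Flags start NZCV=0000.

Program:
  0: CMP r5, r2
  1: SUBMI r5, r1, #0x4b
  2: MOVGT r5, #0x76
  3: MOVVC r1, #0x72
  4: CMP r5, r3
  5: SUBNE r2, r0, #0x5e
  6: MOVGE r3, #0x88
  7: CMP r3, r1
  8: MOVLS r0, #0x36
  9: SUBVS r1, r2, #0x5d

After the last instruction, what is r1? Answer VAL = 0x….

0: ✓ CMP  NZCV=1010
1: ✓ SUBMI  r5←0x65
2: · MOVGT
3: ✓ MOVVC  r1←0x72
4: ✓ CMP  NZCV=1001
5: ✓ SUBNE  r2←0x2c
6: ✓ MOVGE  r3←0x88
7: ✓ CMP  NZCV=0011
8: · MOVLS
9: ✓ SUBVS  r1←0xcf

VAL = 0xcf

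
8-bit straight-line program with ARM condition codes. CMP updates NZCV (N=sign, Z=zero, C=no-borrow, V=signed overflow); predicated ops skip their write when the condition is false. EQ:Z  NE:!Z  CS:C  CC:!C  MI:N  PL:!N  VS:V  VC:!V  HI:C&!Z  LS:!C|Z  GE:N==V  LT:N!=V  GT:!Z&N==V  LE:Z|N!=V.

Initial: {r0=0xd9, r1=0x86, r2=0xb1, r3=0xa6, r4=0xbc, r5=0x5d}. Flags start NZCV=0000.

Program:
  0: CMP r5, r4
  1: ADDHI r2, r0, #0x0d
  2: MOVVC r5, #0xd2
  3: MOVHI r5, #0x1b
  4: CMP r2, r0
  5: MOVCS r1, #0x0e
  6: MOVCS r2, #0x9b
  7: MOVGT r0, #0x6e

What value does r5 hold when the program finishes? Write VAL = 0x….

0: ✓ CMP  NZCV=1001
1: · ADDHI
2: · MOVVC
3: · MOVHI
4: ✓ CMP  NZCV=1000
5: · MOVCS
6: · MOVCS
7: · MOVGT

VAL = 0x5d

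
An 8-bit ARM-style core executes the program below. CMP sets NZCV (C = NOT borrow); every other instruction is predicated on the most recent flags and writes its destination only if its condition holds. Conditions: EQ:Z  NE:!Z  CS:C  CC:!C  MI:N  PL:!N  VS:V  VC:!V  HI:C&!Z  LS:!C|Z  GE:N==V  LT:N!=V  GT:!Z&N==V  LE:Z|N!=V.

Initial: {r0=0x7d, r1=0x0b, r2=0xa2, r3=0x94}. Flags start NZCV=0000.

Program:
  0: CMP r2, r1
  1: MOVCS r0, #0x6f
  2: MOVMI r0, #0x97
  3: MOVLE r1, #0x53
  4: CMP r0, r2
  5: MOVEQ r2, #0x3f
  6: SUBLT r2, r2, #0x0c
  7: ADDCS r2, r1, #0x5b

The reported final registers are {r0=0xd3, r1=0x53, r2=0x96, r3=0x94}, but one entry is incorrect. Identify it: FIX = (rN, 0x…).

FIX = (r0, 0x97)

0: ✓ CMP  NZCV=1010
1: ✓ MOVCS  r0←0x6f
2: ✓ MOVMI  r0←0x97
3: ✓ MOVLE  r1←0x53
4: ✓ CMP  NZCV=1000
5: · MOVEQ
6: ✓ SUBLT  r2←0x96
7: · ADDCS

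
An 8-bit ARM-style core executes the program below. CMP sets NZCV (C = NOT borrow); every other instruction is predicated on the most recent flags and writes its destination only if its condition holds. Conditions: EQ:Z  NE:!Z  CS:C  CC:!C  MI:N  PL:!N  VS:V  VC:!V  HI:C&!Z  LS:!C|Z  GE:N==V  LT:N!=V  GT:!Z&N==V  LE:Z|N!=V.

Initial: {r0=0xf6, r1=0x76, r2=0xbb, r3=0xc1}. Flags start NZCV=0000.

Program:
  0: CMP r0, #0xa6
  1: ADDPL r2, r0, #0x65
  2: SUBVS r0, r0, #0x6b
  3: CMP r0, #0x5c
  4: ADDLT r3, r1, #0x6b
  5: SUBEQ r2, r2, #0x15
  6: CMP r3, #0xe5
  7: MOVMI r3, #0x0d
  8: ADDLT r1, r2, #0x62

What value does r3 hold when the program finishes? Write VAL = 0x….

0: ✓ CMP  NZCV=0010
1: ✓ ADDPL  r2←0x5b
2: · SUBVS
3: ✓ CMP  NZCV=1010
4: ✓ ADDLT  r3←0xe1
5: · SUBEQ
6: ✓ CMP  NZCV=1000
7: ✓ MOVMI  r3←0x0d
8: ✓ ADDLT  r1←0xbd

VAL = 0x0d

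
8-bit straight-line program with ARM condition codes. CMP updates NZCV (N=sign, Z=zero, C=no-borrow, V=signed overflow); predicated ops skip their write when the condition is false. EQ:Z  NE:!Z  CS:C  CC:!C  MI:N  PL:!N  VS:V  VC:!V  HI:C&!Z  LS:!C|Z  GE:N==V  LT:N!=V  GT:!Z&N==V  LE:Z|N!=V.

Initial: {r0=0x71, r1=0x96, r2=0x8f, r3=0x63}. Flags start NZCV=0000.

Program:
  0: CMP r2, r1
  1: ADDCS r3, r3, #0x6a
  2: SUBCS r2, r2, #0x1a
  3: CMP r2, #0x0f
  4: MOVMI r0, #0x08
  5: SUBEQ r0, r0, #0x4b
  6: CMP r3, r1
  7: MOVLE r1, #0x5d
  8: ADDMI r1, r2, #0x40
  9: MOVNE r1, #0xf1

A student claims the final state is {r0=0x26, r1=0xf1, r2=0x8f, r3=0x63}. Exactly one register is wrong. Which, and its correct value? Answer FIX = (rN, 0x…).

[0] flags=1000 → (cmp)
[1] flags=1000 CS?F → skip
[2] flags=1000 CS?F → skip
[3] flags=1010 → (cmp)
[4] flags=1010 MI?T → r0=0x08
[5] flags=1010 EQ?F → skip
[6] flags=1001 → (cmp)
[7] flags=1001 LE?F → skip
[8] flags=1001 MI?T → r1=0xcf
[9] flags=1001 NE?T → r1=0xf1

FIX = (r0, 0x08)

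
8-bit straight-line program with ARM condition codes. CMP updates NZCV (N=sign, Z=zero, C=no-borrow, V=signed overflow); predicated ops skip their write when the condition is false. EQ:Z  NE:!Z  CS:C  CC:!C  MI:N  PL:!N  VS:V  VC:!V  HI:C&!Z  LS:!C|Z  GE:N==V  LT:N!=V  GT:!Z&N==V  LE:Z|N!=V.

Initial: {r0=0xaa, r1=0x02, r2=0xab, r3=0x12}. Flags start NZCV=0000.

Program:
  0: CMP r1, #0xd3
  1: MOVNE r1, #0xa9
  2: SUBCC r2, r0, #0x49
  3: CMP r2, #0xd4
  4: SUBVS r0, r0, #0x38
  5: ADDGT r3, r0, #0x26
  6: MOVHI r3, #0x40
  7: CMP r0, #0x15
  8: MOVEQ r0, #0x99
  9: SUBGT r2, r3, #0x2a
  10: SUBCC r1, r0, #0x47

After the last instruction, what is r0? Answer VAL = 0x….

VAL = 0x72

[0] flags=0000 → (cmp)
[1] flags=0000 NE?T → r1=0xa9
[2] flags=0000 CC?T → r2=0x61
[3] flags=1001 → (cmp)
[4] flags=1001 VS?T → r0=0x72
[5] flags=1001 GT?T → r3=0x98
[6] flags=1001 HI?F → skip
[7] flags=0010 → (cmp)
[8] flags=0010 EQ?F → skip
[9] flags=0010 GT?T → r2=0x6e
[10] flags=0010 CC?F → skip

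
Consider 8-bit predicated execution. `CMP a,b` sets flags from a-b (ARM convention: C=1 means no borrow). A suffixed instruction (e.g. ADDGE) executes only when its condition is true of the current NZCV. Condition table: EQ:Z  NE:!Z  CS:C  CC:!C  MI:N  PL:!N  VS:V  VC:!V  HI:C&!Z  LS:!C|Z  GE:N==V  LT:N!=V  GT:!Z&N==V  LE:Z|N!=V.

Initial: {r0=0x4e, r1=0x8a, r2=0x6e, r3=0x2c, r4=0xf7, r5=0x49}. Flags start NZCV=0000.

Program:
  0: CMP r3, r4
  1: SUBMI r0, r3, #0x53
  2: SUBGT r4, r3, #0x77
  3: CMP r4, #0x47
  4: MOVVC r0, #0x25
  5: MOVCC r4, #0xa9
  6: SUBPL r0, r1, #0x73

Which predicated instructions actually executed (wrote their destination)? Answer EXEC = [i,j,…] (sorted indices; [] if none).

EXEC = [2,6]

[0] flags=0000 → (cmp)
[1] flags=0000 MI?F → skip
[2] flags=0000 GT?T → r4=0xb5
[3] flags=0011 → (cmp)
[4] flags=0011 VC?F → skip
[5] flags=0011 CC?F → skip
[6] flags=0011 PL?T → r0=0x17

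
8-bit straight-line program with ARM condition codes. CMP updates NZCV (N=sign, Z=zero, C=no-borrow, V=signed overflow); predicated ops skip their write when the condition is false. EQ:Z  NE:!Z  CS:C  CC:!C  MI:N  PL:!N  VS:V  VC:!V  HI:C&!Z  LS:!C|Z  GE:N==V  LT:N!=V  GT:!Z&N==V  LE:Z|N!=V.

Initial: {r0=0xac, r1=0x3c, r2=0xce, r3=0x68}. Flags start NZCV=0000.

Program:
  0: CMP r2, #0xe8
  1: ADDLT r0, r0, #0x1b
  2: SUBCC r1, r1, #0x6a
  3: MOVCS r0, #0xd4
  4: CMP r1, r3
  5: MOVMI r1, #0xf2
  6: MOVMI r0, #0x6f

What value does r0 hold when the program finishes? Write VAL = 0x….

VAL = 0xc7

[0] flags=1000 → (cmp)
[1] flags=1000 LT?T → r0=0xc7
[2] flags=1000 CC?T → r1=0xd2
[3] flags=1000 CS?F → skip
[4] flags=0011 → (cmp)
[5] flags=0011 MI?F → skip
[6] flags=0011 MI?F → skip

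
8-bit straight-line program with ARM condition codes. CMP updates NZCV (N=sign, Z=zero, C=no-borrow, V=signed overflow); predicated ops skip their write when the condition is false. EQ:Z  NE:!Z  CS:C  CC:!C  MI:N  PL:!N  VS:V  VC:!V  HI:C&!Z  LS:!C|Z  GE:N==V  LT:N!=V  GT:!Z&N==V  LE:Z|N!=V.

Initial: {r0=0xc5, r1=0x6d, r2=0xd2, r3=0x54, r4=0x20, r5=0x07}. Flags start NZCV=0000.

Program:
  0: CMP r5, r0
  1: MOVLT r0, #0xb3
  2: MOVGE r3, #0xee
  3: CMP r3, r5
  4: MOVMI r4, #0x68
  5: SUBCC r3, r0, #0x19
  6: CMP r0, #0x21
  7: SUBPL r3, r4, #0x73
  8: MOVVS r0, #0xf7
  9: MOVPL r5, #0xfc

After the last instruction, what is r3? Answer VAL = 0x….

0: ✓ CMP  NZCV=0000
1: · MOVLT
2: ✓ MOVGE  r3←0xee
3: ✓ CMP  NZCV=1010
4: ✓ MOVMI  r4←0x68
5: · SUBCC
6: ✓ CMP  NZCV=1010
7: · SUBPL
8: · MOVVS
9: · MOVPL

VAL = 0xee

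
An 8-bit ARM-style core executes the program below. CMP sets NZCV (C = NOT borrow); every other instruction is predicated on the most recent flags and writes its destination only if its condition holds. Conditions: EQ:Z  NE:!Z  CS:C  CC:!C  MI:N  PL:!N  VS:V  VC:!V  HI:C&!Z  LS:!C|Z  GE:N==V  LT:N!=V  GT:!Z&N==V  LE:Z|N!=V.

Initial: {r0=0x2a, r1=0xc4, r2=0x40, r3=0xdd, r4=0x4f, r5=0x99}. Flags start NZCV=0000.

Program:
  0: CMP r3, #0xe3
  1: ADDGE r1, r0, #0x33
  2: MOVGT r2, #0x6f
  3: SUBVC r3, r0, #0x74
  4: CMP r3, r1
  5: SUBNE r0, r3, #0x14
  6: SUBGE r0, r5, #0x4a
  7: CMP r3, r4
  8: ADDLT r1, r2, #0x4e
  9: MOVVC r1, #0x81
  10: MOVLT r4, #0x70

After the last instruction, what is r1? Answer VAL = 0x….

VAL = 0x8e

[0] flags=1000 → (cmp)
[1] flags=1000 GE?F → skip
[2] flags=1000 GT?F → skip
[3] flags=1000 VC?T → r3=0xb6
[4] flags=1000 → (cmp)
[5] flags=1000 NE?T → r0=0xa2
[6] flags=1000 GE?F → skip
[7] flags=0011 → (cmp)
[8] flags=0011 LT?T → r1=0x8e
[9] flags=0011 VC?F → skip
[10] flags=0011 LT?T → r4=0x70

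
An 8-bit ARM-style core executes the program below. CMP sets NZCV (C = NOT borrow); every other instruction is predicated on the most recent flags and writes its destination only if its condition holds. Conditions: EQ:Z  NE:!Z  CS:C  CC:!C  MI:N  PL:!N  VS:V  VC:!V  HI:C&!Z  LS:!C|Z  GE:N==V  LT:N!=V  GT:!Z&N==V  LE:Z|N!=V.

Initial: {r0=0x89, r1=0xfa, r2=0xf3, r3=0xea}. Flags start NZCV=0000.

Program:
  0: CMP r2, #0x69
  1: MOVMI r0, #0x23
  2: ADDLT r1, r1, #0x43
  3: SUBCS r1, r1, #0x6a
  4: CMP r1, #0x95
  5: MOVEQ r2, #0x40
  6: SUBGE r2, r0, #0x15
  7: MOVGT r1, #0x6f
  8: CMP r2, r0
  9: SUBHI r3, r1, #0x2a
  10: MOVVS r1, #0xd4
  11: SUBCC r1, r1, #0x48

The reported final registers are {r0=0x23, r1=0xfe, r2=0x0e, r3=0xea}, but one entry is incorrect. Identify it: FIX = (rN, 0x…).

0: ✓ CMP  NZCV=1010
1: ✓ MOVMI  r0←0x23
2: ✓ ADDLT  r1←0x3d
3: ✓ SUBCS  r1←0xd3
4: ✓ CMP  NZCV=0010
5: · MOVEQ
6: ✓ SUBGE  r2←0x0e
7: ✓ MOVGT  r1←0x6f
8: ✓ CMP  NZCV=1000
9: · SUBHI
10: · MOVVS
11: ✓ SUBCC  r1←0x27

FIX = (r1, 0x27)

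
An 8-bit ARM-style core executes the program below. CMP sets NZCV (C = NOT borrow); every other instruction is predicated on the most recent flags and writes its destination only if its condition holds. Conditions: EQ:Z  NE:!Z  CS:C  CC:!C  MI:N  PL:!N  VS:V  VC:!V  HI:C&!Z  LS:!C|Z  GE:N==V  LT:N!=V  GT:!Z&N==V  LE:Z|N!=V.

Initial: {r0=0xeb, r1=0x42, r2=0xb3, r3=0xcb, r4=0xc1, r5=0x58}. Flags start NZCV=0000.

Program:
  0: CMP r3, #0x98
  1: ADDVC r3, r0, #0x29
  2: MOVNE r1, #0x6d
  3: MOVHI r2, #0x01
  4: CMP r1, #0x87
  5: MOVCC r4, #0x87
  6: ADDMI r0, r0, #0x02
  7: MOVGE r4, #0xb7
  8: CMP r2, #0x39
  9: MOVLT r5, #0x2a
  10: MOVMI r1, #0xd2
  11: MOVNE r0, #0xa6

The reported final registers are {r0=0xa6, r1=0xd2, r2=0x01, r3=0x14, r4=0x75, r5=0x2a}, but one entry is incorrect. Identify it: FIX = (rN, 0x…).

FIX = (r4, 0xb7)

0: ✓ CMP  NZCV=0010
1: ✓ ADDVC  r3←0x14
2: ✓ MOVNE  r1←0x6d
3: ✓ MOVHI  r2←0x01
4: ✓ CMP  NZCV=1001
5: ✓ MOVCC  r4←0x87
6: ✓ ADDMI  r0←0xed
7: ✓ MOVGE  r4←0xb7
8: ✓ CMP  NZCV=1000
9: ✓ MOVLT  r5←0x2a
10: ✓ MOVMI  r1←0xd2
11: ✓ MOVNE  r0←0xa6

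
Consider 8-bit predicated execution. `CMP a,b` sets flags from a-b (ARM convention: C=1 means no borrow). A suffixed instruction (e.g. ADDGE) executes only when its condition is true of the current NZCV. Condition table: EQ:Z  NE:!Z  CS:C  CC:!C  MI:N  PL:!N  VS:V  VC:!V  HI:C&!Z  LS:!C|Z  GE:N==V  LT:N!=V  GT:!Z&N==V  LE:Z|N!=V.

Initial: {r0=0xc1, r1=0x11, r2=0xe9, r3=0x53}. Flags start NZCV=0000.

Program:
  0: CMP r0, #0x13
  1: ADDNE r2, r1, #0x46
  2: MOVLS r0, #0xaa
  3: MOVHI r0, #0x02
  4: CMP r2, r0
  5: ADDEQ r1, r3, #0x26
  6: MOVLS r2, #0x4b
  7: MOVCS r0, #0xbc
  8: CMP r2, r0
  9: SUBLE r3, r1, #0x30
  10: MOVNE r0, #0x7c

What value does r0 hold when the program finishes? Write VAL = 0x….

[0] flags=1010 → (cmp)
[1] flags=1010 NE?T → r2=0x57
[2] flags=1010 LS?F → skip
[3] flags=1010 HI?T → r0=0x02
[4] flags=0010 → (cmp)
[5] flags=0010 EQ?F → skip
[6] flags=0010 LS?F → skip
[7] flags=0010 CS?T → r0=0xbc
[8] flags=1001 → (cmp)
[9] flags=1001 LE?F → skip
[10] flags=1001 NE?T → r0=0x7c

VAL = 0x7c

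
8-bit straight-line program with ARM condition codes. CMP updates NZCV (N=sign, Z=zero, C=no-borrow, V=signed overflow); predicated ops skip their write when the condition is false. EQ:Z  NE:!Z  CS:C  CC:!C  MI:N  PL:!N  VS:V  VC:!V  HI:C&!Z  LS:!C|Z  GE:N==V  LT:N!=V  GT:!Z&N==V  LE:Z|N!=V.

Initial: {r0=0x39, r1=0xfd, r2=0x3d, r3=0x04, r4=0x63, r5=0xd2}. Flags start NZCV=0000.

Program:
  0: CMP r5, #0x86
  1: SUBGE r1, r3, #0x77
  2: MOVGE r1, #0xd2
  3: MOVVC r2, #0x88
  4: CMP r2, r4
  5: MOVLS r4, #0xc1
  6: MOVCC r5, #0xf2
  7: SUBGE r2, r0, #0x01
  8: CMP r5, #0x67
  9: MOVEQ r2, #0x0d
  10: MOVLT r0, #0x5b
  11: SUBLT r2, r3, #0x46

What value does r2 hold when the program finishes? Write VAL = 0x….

VAL = 0xbe

[0] flags=0010 → (cmp)
[1] flags=0010 GE?T → r1=0x8d
[2] flags=0010 GE?T → r1=0xd2
[3] flags=0010 VC?T → r2=0x88
[4] flags=0011 → (cmp)
[5] flags=0011 LS?F → skip
[6] flags=0011 CC?F → skip
[7] flags=0011 GE?F → skip
[8] flags=0011 → (cmp)
[9] flags=0011 EQ?F → skip
[10] flags=0011 LT?T → r0=0x5b
[11] flags=0011 LT?T → r2=0xbe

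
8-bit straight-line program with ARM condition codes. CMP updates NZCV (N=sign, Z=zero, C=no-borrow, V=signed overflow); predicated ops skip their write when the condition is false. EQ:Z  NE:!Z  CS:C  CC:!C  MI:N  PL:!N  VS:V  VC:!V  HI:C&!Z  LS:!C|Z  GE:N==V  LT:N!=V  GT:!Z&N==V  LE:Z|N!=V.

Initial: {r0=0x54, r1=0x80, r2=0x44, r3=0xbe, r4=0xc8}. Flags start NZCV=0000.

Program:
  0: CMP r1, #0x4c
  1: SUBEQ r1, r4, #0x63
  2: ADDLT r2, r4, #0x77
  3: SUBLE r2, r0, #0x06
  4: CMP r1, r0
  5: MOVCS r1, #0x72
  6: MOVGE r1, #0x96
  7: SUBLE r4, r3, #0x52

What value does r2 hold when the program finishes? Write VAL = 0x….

VAL = 0x4e

[0] flags=0011 → (cmp)
[1] flags=0011 EQ?F → skip
[2] flags=0011 LT?T → r2=0x3f
[3] flags=0011 LE?T → r2=0x4e
[4] flags=0011 → (cmp)
[5] flags=0011 CS?T → r1=0x72
[6] flags=0011 GE?F → skip
[7] flags=0011 LE?T → r4=0x6c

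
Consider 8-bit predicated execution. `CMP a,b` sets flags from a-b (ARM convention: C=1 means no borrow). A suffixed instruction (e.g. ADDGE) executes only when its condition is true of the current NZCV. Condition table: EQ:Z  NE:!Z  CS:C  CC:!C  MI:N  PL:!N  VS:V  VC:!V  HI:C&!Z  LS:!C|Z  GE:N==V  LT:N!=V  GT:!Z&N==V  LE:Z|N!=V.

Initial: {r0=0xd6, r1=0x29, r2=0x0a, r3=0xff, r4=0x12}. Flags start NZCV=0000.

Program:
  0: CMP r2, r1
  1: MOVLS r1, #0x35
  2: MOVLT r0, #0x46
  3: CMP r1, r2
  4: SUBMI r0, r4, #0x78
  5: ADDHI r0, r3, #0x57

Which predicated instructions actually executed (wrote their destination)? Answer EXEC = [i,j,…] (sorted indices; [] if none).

EXEC = [1,2,5]

[0] flags=1000 → (cmp)
[1] flags=1000 LS?T → r1=0x35
[2] flags=1000 LT?T → r0=0x46
[3] flags=0010 → (cmp)
[4] flags=0010 MI?F → skip
[5] flags=0010 HI?T → r0=0x56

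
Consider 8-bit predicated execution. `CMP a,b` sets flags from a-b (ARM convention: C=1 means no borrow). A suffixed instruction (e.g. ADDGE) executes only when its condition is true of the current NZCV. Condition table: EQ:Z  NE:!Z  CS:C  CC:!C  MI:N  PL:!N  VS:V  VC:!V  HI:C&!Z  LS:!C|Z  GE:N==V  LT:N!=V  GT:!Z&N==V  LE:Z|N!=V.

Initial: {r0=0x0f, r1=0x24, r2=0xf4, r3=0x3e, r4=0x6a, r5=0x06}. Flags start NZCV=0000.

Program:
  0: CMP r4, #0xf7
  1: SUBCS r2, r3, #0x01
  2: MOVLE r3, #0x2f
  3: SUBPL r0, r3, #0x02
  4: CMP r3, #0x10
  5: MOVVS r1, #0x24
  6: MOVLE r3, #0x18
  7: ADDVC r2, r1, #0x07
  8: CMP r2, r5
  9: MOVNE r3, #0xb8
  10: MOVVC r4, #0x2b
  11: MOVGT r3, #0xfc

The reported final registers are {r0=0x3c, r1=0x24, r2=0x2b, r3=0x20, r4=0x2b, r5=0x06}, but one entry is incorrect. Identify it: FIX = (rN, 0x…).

FIX = (r3, 0xfc)

0: ✓ CMP  NZCV=0000
1: · SUBCS
2: · MOVLE
3: ✓ SUBPL  r0←0x3c
4: ✓ CMP  NZCV=0010
5: · MOVVS
6: · MOVLE
7: ✓ ADDVC  r2←0x2b
8: ✓ CMP  NZCV=0010
9: ✓ MOVNE  r3←0xb8
10: ✓ MOVVC  r4←0x2b
11: ✓ MOVGT  r3←0xfc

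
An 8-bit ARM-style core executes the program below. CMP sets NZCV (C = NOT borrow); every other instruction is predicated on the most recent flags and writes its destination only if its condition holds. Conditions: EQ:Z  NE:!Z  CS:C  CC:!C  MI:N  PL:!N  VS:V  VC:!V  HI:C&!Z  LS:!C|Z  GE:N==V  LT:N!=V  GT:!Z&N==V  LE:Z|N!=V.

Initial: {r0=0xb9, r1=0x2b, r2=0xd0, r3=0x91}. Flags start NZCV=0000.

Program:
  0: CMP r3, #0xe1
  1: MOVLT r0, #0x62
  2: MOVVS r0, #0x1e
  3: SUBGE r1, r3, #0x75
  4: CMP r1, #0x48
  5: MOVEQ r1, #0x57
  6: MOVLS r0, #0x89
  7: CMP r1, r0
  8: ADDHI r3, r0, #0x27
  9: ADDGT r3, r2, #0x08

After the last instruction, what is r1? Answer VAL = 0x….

VAL = 0x2b

[0] flags=1000 → (cmp)
[1] flags=1000 LT?T → r0=0x62
[2] flags=1000 VS?F → skip
[3] flags=1000 GE?F → skip
[4] flags=1000 → (cmp)
[5] flags=1000 EQ?F → skip
[6] flags=1000 LS?T → r0=0x89
[7] flags=1001 → (cmp)
[8] flags=1001 HI?F → skip
[9] flags=1001 GT?T → r3=0xd8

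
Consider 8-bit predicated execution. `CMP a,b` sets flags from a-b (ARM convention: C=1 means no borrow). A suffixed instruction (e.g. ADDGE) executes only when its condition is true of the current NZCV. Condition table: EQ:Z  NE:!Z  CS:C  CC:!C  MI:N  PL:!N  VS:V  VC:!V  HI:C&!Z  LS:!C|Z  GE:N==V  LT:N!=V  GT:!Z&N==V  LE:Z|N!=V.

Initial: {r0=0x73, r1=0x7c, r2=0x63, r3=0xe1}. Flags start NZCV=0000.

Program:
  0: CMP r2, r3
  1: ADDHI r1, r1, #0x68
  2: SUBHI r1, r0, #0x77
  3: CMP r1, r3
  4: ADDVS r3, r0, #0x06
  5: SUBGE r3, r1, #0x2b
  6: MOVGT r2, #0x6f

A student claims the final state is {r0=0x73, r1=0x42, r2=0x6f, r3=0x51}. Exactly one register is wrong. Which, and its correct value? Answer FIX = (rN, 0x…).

FIX = (r1, 0x7c)

[0] flags=1001 → (cmp)
[1] flags=1001 HI?F → skip
[2] flags=1001 HI?F → skip
[3] flags=1001 → (cmp)
[4] flags=1001 VS?T → r3=0x79
[5] flags=1001 GE?T → r3=0x51
[6] flags=1001 GT?T → r2=0x6f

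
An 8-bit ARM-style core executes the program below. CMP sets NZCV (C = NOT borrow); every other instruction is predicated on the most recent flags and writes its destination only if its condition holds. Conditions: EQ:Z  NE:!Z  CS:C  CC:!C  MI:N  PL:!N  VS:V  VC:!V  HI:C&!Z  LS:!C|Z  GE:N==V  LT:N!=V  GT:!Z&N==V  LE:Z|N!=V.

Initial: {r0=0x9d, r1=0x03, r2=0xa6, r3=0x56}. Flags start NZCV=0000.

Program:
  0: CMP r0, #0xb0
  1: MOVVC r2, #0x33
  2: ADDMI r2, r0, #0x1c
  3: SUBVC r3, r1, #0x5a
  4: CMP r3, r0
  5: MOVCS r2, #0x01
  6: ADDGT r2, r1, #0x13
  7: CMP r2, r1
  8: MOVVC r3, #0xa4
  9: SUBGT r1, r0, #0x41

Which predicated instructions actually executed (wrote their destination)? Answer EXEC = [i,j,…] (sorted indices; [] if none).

EXEC = [1,2,3,5,6,8,9]

[0] flags=1000 → (cmp)
[1] flags=1000 VC?T → r2=0x33
[2] flags=1000 MI?T → r2=0xb9
[3] flags=1000 VC?T → r3=0xa9
[4] flags=0010 → (cmp)
[5] flags=0010 CS?T → r2=0x01
[6] flags=0010 GT?T → r2=0x16
[7] flags=0010 → (cmp)
[8] flags=0010 VC?T → r3=0xa4
[9] flags=0010 GT?T → r1=0x5c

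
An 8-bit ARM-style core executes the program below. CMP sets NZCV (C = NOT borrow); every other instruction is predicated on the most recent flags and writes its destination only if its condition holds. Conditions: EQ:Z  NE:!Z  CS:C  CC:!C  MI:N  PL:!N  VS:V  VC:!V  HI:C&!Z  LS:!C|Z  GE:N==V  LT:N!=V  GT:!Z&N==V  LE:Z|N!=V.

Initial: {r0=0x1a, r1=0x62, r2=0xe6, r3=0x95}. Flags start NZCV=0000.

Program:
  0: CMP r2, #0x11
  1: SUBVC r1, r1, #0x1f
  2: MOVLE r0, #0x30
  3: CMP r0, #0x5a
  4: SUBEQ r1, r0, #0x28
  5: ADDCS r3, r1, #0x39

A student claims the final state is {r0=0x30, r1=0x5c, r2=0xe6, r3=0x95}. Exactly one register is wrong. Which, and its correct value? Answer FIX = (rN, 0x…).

[0] flags=1010 → (cmp)
[1] flags=1010 VC?T → r1=0x43
[2] flags=1010 LE?T → r0=0x30
[3] flags=1000 → (cmp)
[4] flags=1000 EQ?F → skip
[5] flags=1000 CS?F → skip

FIX = (r1, 0x43)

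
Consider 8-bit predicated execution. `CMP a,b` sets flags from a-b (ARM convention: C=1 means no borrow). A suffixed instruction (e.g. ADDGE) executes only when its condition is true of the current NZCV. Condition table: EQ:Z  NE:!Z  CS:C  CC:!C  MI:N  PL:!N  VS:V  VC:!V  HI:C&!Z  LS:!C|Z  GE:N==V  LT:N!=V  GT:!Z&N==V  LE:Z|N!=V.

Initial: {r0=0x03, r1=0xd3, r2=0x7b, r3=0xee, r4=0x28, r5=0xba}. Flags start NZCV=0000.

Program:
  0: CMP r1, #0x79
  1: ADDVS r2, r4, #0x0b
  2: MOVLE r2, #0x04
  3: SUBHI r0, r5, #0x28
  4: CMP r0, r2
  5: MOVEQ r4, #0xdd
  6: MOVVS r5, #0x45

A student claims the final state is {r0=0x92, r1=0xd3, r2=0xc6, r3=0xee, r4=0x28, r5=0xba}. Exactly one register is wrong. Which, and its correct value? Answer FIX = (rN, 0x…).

FIX = (r2, 0x04)

[0] flags=0011 → (cmp)
[1] flags=0011 VS?T → r2=0x33
[2] flags=0011 LE?T → r2=0x04
[3] flags=0011 HI?T → r0=0x92
[4] flags=1010 → (cmp)
[5] flags=1010 EQ?F → skip
[6] flags=1010 VS?F → skip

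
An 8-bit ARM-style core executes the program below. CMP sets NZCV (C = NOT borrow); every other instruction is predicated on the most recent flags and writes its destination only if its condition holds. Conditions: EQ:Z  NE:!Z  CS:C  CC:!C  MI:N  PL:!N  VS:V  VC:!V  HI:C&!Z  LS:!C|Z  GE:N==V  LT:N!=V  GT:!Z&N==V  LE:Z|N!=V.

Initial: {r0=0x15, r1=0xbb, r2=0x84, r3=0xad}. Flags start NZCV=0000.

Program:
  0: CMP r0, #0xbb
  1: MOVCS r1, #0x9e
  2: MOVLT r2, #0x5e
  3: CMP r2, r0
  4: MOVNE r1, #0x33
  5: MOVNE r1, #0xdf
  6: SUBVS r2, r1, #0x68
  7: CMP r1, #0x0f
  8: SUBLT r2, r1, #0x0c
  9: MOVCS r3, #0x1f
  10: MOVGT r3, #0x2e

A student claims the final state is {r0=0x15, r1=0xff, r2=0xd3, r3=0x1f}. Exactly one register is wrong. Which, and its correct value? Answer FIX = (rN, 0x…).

FIX = (r1, 0xdf)

[0] flags=0000 → (cmp)
[1] flags=0000 CS?F → skip
[2] flags=0000 LT?F → skip
[3] flags=0011 → (cmp)
[4] flags=0011 NE?T → r1=0x33
[5] flags=0011 NE?T → r1=0xdf
[6] flags=0011 VS?T → r2=0x77
[7] flags=1010 → (cmp)
[8] flags=1010 LT?T → r2=0xd3
[9] flags=1010 CS?T → r3=0x1f
[10] flags=1010 GT?F → skip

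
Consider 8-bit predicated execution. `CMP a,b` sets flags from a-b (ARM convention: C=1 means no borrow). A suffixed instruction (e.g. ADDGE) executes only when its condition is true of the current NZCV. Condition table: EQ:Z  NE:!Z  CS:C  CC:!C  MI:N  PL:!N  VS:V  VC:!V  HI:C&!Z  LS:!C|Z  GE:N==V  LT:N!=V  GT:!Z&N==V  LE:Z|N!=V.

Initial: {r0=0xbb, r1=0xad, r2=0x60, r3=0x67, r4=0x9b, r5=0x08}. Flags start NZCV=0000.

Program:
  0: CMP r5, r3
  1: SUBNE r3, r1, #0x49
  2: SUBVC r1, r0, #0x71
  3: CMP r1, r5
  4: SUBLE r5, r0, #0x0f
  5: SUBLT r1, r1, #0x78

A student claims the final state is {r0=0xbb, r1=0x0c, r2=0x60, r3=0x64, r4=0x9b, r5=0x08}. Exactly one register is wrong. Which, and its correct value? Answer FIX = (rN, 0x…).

0: ✓ CMP  NZCV=1000
1: ✓ SUBNE  r3←0x64
2: ✓ SUBVC  r1←0x4a
3: ✓ CMP  NZCV=0010
4: · SUBLE
5: · SUBLT

FIX = (r1, 0x4a)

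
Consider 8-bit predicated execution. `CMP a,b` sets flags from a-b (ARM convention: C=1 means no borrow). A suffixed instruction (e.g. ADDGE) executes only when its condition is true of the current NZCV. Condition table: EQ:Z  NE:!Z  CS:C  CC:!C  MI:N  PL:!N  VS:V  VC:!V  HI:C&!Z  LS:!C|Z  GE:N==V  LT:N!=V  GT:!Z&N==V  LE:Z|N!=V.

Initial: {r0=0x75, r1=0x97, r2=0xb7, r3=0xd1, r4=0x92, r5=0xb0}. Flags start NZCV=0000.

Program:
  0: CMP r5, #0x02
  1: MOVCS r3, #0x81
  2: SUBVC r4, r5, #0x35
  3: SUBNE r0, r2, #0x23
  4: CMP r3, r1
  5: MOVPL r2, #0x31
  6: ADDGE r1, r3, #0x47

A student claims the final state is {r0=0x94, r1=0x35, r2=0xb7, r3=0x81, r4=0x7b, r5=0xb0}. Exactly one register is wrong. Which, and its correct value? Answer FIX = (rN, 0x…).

[0] flags=1010 → (cmp)
[1] flags=1010 CS?T → r3=0x81
[2] flags=1010 VC?T → r4=0x7b
[3] flags=1010 NE?T → r0=0x94
[4] flags=1000 → (cmp)
[5] flags=1000 PL?F → skip
[6] flags=1000 GE?F → skip

FIX = (r1, 0x97)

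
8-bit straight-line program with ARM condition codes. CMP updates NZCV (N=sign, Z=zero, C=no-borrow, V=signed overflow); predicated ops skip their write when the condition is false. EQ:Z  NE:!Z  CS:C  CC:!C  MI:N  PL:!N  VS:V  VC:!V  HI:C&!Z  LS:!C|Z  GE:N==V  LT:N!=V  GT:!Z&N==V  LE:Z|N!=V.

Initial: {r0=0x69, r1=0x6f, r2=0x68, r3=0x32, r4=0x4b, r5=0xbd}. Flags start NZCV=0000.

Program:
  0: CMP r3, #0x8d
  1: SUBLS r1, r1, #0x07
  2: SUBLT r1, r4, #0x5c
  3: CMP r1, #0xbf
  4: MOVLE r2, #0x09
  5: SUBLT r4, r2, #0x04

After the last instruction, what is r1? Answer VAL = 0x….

VAL = 0x68

[0] flags=1001 → (cmp)
[1] flags=1001 LS?T → r1=0x68
[2] flags=1001 LT?F → skip
[3] flags=1001 → (cmp)
[4] flags=1001 LE?F → skip
[5] flags=1001 LT?F → skip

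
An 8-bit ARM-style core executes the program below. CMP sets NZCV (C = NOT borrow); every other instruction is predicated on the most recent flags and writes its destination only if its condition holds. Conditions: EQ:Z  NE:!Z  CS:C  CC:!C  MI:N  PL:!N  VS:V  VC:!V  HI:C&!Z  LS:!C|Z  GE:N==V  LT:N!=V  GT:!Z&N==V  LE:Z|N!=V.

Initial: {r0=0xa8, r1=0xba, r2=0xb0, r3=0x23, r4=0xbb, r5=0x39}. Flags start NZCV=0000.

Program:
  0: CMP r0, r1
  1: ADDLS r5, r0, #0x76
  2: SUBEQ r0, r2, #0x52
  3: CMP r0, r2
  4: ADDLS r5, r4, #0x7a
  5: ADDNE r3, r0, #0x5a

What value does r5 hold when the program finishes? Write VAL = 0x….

0: ✓ CMP  NZCV=1000
1: ✓ ADDLS  r5←0x1e
2: · SUBEQ
3: ✓ CMP  NZCV=1000
4: ✓ ADDLS  r5←0x35
5: ✓ ADDNE  r3←0x02

VAL = 0x35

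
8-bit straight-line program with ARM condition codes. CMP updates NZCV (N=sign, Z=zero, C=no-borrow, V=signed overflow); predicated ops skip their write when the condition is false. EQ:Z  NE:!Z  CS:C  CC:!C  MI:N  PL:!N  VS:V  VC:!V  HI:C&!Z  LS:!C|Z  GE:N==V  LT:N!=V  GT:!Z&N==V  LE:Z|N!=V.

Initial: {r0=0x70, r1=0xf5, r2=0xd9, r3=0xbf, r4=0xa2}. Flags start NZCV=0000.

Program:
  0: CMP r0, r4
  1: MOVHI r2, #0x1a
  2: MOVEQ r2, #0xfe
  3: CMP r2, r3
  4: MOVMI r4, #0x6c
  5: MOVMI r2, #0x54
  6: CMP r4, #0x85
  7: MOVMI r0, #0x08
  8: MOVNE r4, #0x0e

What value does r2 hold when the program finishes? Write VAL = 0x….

0: ✓ CMP  NZCV=1001
1: · MOVHI
2: · MOVEQ
3: ✓ CMP  NZCV=0010
4: · MOVMI
5: · MOVMI
6: ✓ CMP  NZCV=0010
7: · MOVMI
8: ✓ MOVNE  r4←0x0e

VAL = 0xd9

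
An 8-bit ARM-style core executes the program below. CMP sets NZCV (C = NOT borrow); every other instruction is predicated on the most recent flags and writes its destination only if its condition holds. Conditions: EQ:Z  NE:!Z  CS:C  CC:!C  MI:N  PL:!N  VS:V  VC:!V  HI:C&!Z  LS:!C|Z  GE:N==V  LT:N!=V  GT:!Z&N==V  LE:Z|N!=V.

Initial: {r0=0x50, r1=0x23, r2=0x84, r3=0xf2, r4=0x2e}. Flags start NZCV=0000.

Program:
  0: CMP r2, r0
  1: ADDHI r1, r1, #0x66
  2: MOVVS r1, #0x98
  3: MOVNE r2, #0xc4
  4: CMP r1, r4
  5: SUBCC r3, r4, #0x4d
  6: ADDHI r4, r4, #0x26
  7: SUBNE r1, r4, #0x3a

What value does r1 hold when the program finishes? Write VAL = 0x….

[0] flags=0011 → (cmp)
[1] flags=0011 HI?T → r1=0x89
[2] flags=0011 VS?T → r1=0x98
[3] flags=0011 NE?T → r2=0xc4
[4] flags=0011 → (cmp)
[5] flags=0011 CC?F → skip
[6] flags=0011 HI?T → r4=0x54
[7] flags=0011 NE?T → r1=0x1a

VAL = 0x1a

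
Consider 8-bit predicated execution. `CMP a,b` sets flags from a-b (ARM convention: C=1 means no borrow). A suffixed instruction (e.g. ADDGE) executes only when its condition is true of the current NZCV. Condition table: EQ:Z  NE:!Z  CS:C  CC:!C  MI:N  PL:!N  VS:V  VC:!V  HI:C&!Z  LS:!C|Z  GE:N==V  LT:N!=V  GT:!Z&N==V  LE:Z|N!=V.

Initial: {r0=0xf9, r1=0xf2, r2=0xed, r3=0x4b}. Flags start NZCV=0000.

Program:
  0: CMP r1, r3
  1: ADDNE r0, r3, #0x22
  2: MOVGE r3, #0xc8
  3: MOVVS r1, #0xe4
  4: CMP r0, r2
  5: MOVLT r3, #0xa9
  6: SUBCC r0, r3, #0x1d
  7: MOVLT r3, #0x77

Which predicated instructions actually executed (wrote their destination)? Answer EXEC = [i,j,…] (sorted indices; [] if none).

0: ✓ CMP  NZCV=1010
1: ✓ ADDNE  r0←0x6d
2: · MOVGE
3: · MOVVS
4: ✓ CMP  NZCV=1001
5: · MOVLT
6: ✓ SUBCC  r0←0x2e
7: · MOVLT

EXEC = [1,6]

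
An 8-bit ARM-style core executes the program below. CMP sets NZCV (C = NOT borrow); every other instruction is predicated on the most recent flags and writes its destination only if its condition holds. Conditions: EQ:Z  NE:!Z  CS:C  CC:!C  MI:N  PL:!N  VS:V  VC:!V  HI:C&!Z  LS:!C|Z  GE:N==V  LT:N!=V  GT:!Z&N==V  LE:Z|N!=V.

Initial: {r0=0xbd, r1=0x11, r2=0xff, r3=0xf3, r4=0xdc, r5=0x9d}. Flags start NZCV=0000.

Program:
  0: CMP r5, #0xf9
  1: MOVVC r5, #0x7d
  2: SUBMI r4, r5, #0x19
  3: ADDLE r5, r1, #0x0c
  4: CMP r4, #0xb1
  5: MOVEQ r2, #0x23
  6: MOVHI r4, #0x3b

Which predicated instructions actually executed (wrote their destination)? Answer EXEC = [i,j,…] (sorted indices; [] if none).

[0] flags=1000 → (cmp)
[1] flags=1000 VC?T → r5=0x7d
[2] flags=1000 MI?T → r4=0x64
[3] flags=1000 LE?T → r5=0x1d
[4] flags=1001 → (cmp)
[5] flags=1001 EQ?F → skip
[6] flags=1001 HI?F → skip

EXEC = [1,2,3]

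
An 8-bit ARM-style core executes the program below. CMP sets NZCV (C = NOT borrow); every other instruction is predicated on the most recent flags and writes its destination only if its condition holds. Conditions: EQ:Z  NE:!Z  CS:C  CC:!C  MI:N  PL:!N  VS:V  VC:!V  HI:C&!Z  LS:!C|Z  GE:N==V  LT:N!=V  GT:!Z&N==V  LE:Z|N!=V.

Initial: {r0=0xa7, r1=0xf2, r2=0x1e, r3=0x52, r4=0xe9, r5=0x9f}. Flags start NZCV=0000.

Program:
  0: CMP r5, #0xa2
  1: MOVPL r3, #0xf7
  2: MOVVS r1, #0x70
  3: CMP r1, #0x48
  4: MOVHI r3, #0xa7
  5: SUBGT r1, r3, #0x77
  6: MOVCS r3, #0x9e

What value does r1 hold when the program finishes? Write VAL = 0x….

VAL = 0xf2

0: ✓ CMP  NZCV=1000
1: · MOVPL
2: · MOVVS
3: ✓ CMP  NZCV=1010
4: ✓ MOVHI  r3←0xa7
5: · SUBGT
6: ✓ MOVCS  r3←0x9e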